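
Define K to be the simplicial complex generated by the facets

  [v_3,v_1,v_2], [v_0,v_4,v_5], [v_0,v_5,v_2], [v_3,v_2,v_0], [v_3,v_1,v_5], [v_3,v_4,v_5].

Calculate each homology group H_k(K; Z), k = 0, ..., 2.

Order the vertices as v_0 < v_1 < v_2 < v_3 < v_4 < v_5. Listing each simplex with vertices in this order, K has dimension 2 with simplices:

  0-simplices (6): [v_0], [v_1], [v_2], [v_3], [v_4], [v_5]
  1-simplices (12): [v_0,v_2], [v_0,v_3], [v_0,v_4], [v_0,v_5], [v_1,v_2], [v_1,v_3], [v_1,v_5], [v_2,v_3], [v_2,v_5], [v_3,v_4], [v_3,v_5], [v_4,v_5]
  2-simplices (6): [v_0,v_2,v_3], [v_0,v_2,v_5], [v_0,v_4,v_5], [v_1,v_2,v_3], [v_1,v_3,v_5], [v_3,v_4,v_5]

giving chain groups C_0 ≅ Z^6, C_1 ≅ Z^12, C_2 ≅ Z^6.

∂_1: C_1 → C_0 sends each edge [p,q] (with p < q) to q − p. For instance
  ∂[v_0,v_3] = [v_3] − [v_0].
This gives a 6×12 integer matrix of rank 5; reducing to Smith normal form yields diagonal entries (1,1,1,1,1).

∂_2: C_2 → C_1 sends each 2-simplex [p,q,r] to [q,r] − [p,r] + [p,q]. For instance
  ∂[v_0,v_2,v_5] = [v_2,v_5] − [v_0,v_5] + [v_0,v_2],
  ∂[v_3,v_4,v_5] = [v_4,v_5] − [v_3,v_5] + [v_3,v_4].
As a 12×6 matrix over Z this has rank 6, with invariant factors (1,1,1,1,1,1).

Computing H_k = (kernel of ∂_k) / (image of ∂_{k+1}):

  H_0: rank C_0 − rank ∂_1 = 6 − 5 = 1, and the invariant factors of ∂_1 are all 1, so H_0 ≅ Z.
  H_1: rank ker ∂_1 − rank ∂_2 = (12 − 5) − 6 = 1, and the invariant factors of ∂_2 are all 1, so H_1 ≅ Z.
  H_2: rank ker ∂_2 − rank ∂_3 = (6 − 6) − 0 = 0, and there is no ∂_3, so H_2 ≅ 0.

As a check, the Euler characteristic is 6 − 12 + 6 = 0, which agrees with 1 − 1 + 0 = 0.
(K is a triangulation of the cylinder S^1 x I.)

H_0 ≅ Z,  H_1 ≅ Z,  H_2 = 0.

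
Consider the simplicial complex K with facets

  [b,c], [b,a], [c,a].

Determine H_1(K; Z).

H_1 ≅ Z.

Order the vertices as a < b < c. Listing each simplex with vertices in this order, K has dimension 1 with simplices:

  0-simplices (3): a, b, c
  1-simplices (3): ab, ac, bc

Hence C_0 ≅ Z^3, C_1 ≅ Z^3.

∂_1: C_1 → C_0 sends each edge [p,q] (with p < q) to q − p. For instance
  ∂bc = c − b.
The resulting 3×3 matrix has rank 2, and its Smith normal form has invariant factors (1,1).

Computing H_k = (kernel of ∂_k) / (image of ∂_{k+1}):

  H_1: rank ker ∂_1 − rank ∂_2 = (3 − 2) − 0 = 1, and there is no ∂_2, so H_1 ≅ Z.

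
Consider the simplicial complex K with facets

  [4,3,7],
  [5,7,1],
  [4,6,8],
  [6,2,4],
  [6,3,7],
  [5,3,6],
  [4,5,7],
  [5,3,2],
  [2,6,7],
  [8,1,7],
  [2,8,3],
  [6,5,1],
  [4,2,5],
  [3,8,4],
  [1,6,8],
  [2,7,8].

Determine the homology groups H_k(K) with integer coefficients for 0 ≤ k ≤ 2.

H_0 ≅ Z,  H_1 ≅ Z^2,  H_2 ≅ Z.

Take the total order 1 < 2 < 3 < 4 < 5 < 6 < 7 < 8 on the vertex set. Then K (dimension 2) consists of the simplices:

  0-simplices (8): [1], [2], [3], [4], [5], [6], [7], [8]
  1-simplices (24): (24 of them)
  2-simplices (16): [1,5,6], [1,5,7], [1,6,8], [1,7,8], [2,3,5], [2,3,8], [2,4,5], [2,4,6], [2,6,7], [2,7,8], [3,4,7], [3,4,8], [3,5,6], [3,6,7], [4,5,7], [4,6,8]

Hence C_0 ≅ Z^8, C_1 ≅ Z^24, C_2 ≅ Z^16.

The boundary map ∂_1: C_1 → C_0 sends each edge [p,q] (with p < q) to q − p. For instance
  ∂[3,8] = [8] − [3].
This gives a 8×24 integer matrix of rank 7; reducing to Smith normal form yields diagonal entries (1,1,1,1,1,1,1).

∂_2: C_2 → C_1 maps a triangle to the signed sum of its edges. For instance
  ∂[3,5,6] = [5,6] − [3,6] + [3,5],
  ∂[1,6,8] = [6,8] − [1,8] + [1,6].
This gives a 24×16 integer matrix of rank 15; reducing to Smith normal form yields diagonal entries (1,1,1,1,1,1,1,1,1,1,1,1,1,1,1).

Reading off H_k = ker ∂_k / im ∂_{k+1}:

  H_0: rank C_0 − rank ∂_1 = 8 − 7 = 1, and the invariant factors of ∂_1 are all 1, so H_0 ≅ Z.
  H_1: rank ker ∂_1 − rank ∂_2 = (24 − 7) − 15 = 2, and the invariant factors of ∂_2 are all 1, so H_1 ≅ Z^2.
  H_2: rank ker ∂_2 − rank ∂_3 = (16 − 15) − 0 = 1, and there is no ∂_3, so H_2 ≅ Z.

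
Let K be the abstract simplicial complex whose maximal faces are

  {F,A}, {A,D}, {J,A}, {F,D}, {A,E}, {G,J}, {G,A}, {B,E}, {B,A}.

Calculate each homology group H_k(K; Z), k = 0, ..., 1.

H_0 ≅ Z,  H_1 ≅ Z^3.

Take the total order A < B < D < E < F < G < J on the vertex set. Then K (dimension 1) consists of the simplices:

  0-simplices (7): A, B, D, E, F, G, J
  1-simplices (9): AB, AD, AE, AF, AG, AJ, BE, DF, GJ

so the chain groups are C_0 ≅ Z^7, C_1 ≅ Z^9.

Boundary ∂_1: C_1 → C_0 is given by ∂[p,q] = [q] − [p]. For instance
  ∂AD = D − A.
The resulting 7×9 matrix has rank 6, and its Smith normal form has invariant factors (1,1,1,1,1,1).

Reading off H_k = ker ∂_k / im ∂_{k+1}:

  H_0: rank C_0 − rank ∂_1 = 7 − 6 = 1, and the invariant factors of ∂_1 are all 1, so H_0 = Z.
  H_1: rank ker ∂_1 − rank ∂_2 = (9 − 6) − 0 = 3, and there is no ∂_2, so H_1 = Z^3.

As a check, the Euler characteristic is 7 − 9 = -2, which agrees with 1 − 3 = -2.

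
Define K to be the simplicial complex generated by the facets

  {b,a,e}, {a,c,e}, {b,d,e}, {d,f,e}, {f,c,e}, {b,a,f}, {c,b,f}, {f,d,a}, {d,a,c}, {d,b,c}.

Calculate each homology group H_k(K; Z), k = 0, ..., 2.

H_0 = Z,  H_1 = Z_2,  H_2 = 0.

K has 6 vertices, 15 edges, 10 triangles.
rank ∂_0 = 0, rank ∂_1 = 5 ⇒ b_0 = 6 − 0 − 5 = 1; all invariant factors of ∂_1 are 1 so no torsion. So H_0 ≅ Z.
rank ∂_1 = 5, rank ∂_2 = 10 ⇒ b_1 = 15 − 5 − 10 = 0; ∂_2 has invariant factor(s) [2] giving torsion. So H_1 ≅ Z_2.
rank ∂_2 = 10, rank ∂_3 = 0 ⇒ b_2 = 10 − 10 − 0 = 0. So H_2 ≅ 0.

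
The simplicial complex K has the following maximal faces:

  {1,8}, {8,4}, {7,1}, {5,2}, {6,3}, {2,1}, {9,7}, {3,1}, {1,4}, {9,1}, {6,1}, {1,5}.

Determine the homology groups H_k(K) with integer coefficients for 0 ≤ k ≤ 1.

H_0 = Z,  H_1 = Z^4.

We work with the vertex ordering 1 < 2 < 3 < 4 < 5 < 6 < 7 < 8 < 9. The simplices of K, each written with vertices in increasing order, are:

  0-simplices (9): [1], [2], [3], [4], [5], [6], [7], [8], [9]
  1-simplices (12): [1,2], [1,3], [1,4], [1,5], [1,6], [1,7], [1,8], [1,9], [2,5], [3,6], [4,8], [7,9]

Hence C_0 ≅ Z^9, C_1 ≅ Z^12.

The boundary map ∂_1: C_1 → C_0 sends each edge [p,q] (with p < q) to q − p. For instance
  ∂[3,6] = [6] − [3].
As a 9×12 matrix over Z this has rank 8, with invariant factors (1,1,1,1,1,1,1,1).

Now H_k = ker ∂_k / im ∂_{k+1}, so:

  H_0: rank C_0 − rank ∂_1 = 9 − 8 = 1, and the invariant factors of ∂_1 are all 1, so H_0 = Z.
  H_1: rank ker ∂_1 − rank ∂_2 = (12 − 8) − 0 = 4, and there is no ∂_2, so H_1 = Z^4.

As a check, the Euler characteristic is 9 − 12 = -3, which agrees with 1 − 4 = -3.
(K is a triangulation of a wedge of 4 circles.)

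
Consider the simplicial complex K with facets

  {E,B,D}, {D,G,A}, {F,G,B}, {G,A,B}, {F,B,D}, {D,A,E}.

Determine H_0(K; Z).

H_0 ≅ Z.

We work with the vertex ordering A < B < D < E < F < G. The simplices of K, each written with vertices in increasing order, are:

  0-simplices (6): A, B, D, E, F, G
  1-simplices (12): AB, AD, AE, AG, BD, BE, BF, BG, DE, DF, DG, FG
  2-simplices (6): ABG, ADE, ADG, BDE, BDF, BFG

giving chain groups C_0 ≅ Z^6, C_1 ≅ Z^12, C_2 ≅ Z^6.

Boundary ∂_1: C_1 → C_0 is given by ∂[p,q] = [q] − [p]. For instance
  ∂DF = F − D.
As a 6×12 matrix over Z this has rank 5, with invariant factors (1,1,1,1,1).

Boundary ∂_2: C_2 → C_1 sends each 2-simplex [p,q,r] to [q,r] − [p,r] + [p,q]. For instance
  ∂BDF = DF − BF + BD,
  ∂BDE = DE − BE + BD.
The 12×6 boundary matrix has rank 6 and Smith normal form diag(1,1,1,1,1,1).

Reading off H_k = ker ∂_k / im ∂_{k+1}:

  H_0: rank C_0 − rank ∂_1 = 6 − 5 = 1, and the invariant factors of ∂_1 are all 1, so H_0 ≅ Z.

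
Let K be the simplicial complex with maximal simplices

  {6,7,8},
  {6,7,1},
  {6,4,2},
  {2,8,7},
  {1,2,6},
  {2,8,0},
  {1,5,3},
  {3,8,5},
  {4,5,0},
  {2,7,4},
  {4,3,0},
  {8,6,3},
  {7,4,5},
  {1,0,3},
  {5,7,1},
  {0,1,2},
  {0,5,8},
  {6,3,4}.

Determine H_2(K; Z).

H_2 = 0.

We work with the vertex ordering 0 < 1 < 2 < 3 < 4 < 5 < 6 < 7 < 8. The simplices of K, each written with vertices in increasing order, are:

  0-simplices (9): [0], [1], [2], [3], [4], [5], [6], [7], [8]
  1-simplices (27): (27 of them)
  2-simplices (18): [0,1,2], [0,1,3], [0,2,8], [0,3,4], [0,4,5], [0,5,8], [1,2,6], [1,3,5], [1,5,7], [1,6,7], [2,4,6], [2,4,7], [2,7,8], [3,4,6], [3,5,8], [3,6,8], [4,5,7], [6,7,8]

so the chain groups are C_0 ≅ Z^9, C_1 ≅ Z^27, C_2 ≅ Z^18.

The boundary map ∂_1: C_1 → C_0 is given by ∂[p,q] = [q] − [p].
As a 9×27 matrix over Z this has rank 8, with invariant factors (1,1,1,1,1,1,1,1).

∂_2: C_2 → C_1 maps a triangle to the signed sum of its edges. For instance
  ∂[3,4,6] = [4,6] − [3,6] + [3,4],
  ∂[1,2,6] = [2,6] − [1,6] + [1,2].
As a 27×18 matrix over Z this has rank 18, with invariant factors (1,1,1,1,1,1,1,1,1,1,1,1,1,1,1,1,1,2).

From H_k ≅ ker(∂_k) / im(∂_{k+1}) we obtain:

  H_2: rank ker ∂_2 − rank ∂_3 = (18 − 18) − 0 = 0, and there is no ∂_3, so H_2 ≅ 0.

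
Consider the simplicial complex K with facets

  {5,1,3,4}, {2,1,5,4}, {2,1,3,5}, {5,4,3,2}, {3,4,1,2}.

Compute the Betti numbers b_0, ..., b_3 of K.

b_0 = 1, b_1 = 0, b_2 = 0, b_3 = 1.

Fix the vertex order 1 < 2 < 3 < 4 < 5 and write every simplex with vertices in increasing order. Then dim K = 3 and the simplices of K are:

  0-simplices (5): [1], [2], [3], [4], [5]
  1-simplices (10): [1,2], [1,3], [1,4], [1,5], [2,3], [2,4], [2,5], [3,4], [3,5], [4,5]
  2-simplices (10): [1,2,3], [1,2,4], [1,2,5], [1,3,4], [1,3,5], [1,4,5], [2,3,4], [2,3,5], [2,4,5], [3,4,5]
  3-simplices (5): [1,2,3,4], [1,2,3,5], [1,2,4,5], [1,3,4,5], [2,3,4,5]

Hence C_0 ≅ Z^5, C_1 ≅ Z^10, C_2 ≅ Z^10, C_3 ≅ Z^5.

Boundary ∂_1: C_1 → C_0 maps an edge to its endpoints' difference, ∂[p,q] = q − p. For instance
  ∂[3,4] = [4] − [3].
The resulting 5×10 matrix has rank 4, and its Smith normal form has invariant factors (1,1,1,1).

∂_2: C_2 → C_1 acts by ∂[p,q,r] = [q,r] − [p,r] + [p,q]. For instance
  ∂[1,3,4] = [3,4] − [1,4] + [1,3],
  ∂[3,4,5] = [4,5] − [3,5] + [3,4].
This gives a 10×10 integer matrix of rank 6; reducing to Smith normal form yields diagonal entries (1,1,1,1,1,1).

Boundary ∂_3: C_3 → C_2 sends each 3-simplex σ to the alternating sum Σ_i (−1)^i (σ with its i-th vertex removed). For instance
  ∂[1,3,4,5] = [3,4,5] − [1,4,5] + [1,3,5] − [1,3,4],
  ∂[1,2,3,4] = [2,3,4] − [1,3,4] + [1,2,4] − [1,2,3].
The 10×5 boundary matrix has rank 4 and Smith normal form diag(1,1,1,1).

Reading off H_k = ker ∂_k / im ∂_{k+1}:

  H_0: rank C_0 − rank ∂_1 = 5 − 4 = 1, and the invariant factors of ∂_1 are all 1, so H_0 = Z.
  H_1: rank ker ∂_1 − rank ∂_2 = (10 − 4) − 6 = 0, and the invariant factors of ∂_2 are all 1, so H_1 = 0.
  H_2: rank ker ∂_2 − rank ∂_3 = (10 − 6) − 4 = 0, and the invariant factors of ∂_3 are all 1, so H_2 = 0.
  H_3: rank ker ∂_3 − rank ∂_4 = (5 − 4) − 0 = 1, and there is no ∂_4, so H_3 = Z.

(K is a triangulation of the 3-sphere S^3.)

Hence the Betti numbers are b_0 = 1, b_1 = 0, b_2 = 0, b_3 = 1.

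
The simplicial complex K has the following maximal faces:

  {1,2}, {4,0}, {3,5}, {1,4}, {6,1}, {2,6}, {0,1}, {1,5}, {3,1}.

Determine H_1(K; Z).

H_1 ≅ Z^3.

Order the vertices as 0 < 1 < 2 < 3 < 4 < 5 < 6. Listing each simplex with vertices in this order, K has dimension 1 with simplices:

  0-simplices (7): [0], [1], [2], [3], [4], [5], [6]
  1-simplices (9): [0,1], [0,4], [1,2], [1,3], [1,4], [1,5], [1,6], [2,6], [3,5]

Hence C_0 ≅ Z^7, C_1 ≅ Z^9.

∂_1: C_1 → C_0 sends each edge [p,q] (with p < q) to q − p.
The resulting 7×9 matrix has rank 6, and its Smith normal form has invariant factors (1,1,1,1,1,1).

Reading off H_k = ker ∂_k / im ∂_{k+1}:

  H_1: rank ker ∂_1 − rank ∂_2 = (9 − 6) − 0 = 3, and there is no ∂_2, so H_1 ≅ Z^3.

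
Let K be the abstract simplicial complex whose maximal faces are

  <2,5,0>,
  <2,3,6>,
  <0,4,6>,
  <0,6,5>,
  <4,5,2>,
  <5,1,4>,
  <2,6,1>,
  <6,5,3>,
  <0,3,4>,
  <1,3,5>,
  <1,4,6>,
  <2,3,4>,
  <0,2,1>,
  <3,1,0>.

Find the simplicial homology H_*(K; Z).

H_0 ≅ Z,  H_1 ≅ Z^2,  H_2 ≅ Z.

We work with the vertex ordering 0 < 1 < 2 < 3 < 4 < 5 < 6. The simplices of K, each written with vertices in increasing order, are:

  0-simplices (7): [0], [1], [2], [3], [4], [5], [6]
  1-simplices (21): [0,1], [0,2], [0,3], [0,4], [0,5], [0,6], [1,2], [1,3], [1,4], [1,5], [1,6], [2,3], [2,4], [2,5], [2,6], [3,4], [3,5], [3,6], [4,5], [4,6], [5,6]
  2-simplices (14): [0,1,2], [0,1,3], [0,2,5], [0,3,4], [0,4,6], [0,5,6], [1,2,6], [1,3,5], [1,4,5], [1,4,6], [2,3,4], [2,3,6], [2,4,5], [3,5,6]

Hence C_0 ≅ Z^7, C_1 ≅ Z^21, C_2 ≅ Z^14.

The boundary map ∂_1: C_1 → C_0 sends each edge [p,q] (with p < q) to q − p. For instance
  ∂[1,3] = [3] − [1].
This gives a 7×21 integer matrix of rank 6; reducing to Smith normal form yields diagonal entries (1,1,1,1,1,1).

Boundary ∂_2: C_2 → C_1 acts by ∂[p,q,r] = [q,r] − [p,r] + [p,q]. For instance
  ∂[0,4,6] = [4,6] − [0,6] + [0,4],
  ∂[0,3,4] = [3,4] − [0,4] + [0,3].
The resulting 21×14 matrix has rank 13, and its Smith normal form has invariant factors (1,1,1,1,1,1,1,1,1,1,1,1,1).

Now H_k = ker ∂_k / im ∂_{k+1}, so:

  H_0: rank C_0 − rank ∂_1 = 7 − 6 = 1, and the invariant factors of ∂_1 are all 1, so H_0 = Z.
  H_1: rank ker ∂_1 − rank ∂_2 = (21 − 6) − 13 = 2, and the invariant factors of ∂_2 are all 1, so H_1 = Z^2.
  H_2: rank ker ∂_2 − rank ∂_3 = (14 − 13) − 0 = 1, and there is no ∂_3, so H_2 = Z.

(K is a triangulation of the torus T^2.)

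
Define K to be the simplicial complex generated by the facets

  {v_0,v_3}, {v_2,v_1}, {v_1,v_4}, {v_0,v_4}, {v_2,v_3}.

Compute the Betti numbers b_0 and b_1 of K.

Order the vertices as v_0 < v_1 < v_2 < v_3 < v_4. Listing each simplex with vertices in this order, K has dimension 1 with simplices:

  0-simplices (5): [v_0], [v_1], [v_2], [v_3], [v_4]
  1-simplices (5): [v_0,v_3], [v_0,v_4], [v_1,v_2], [v_1,v_4], [v_2,v_3]

so the chain groups are C_0 ≅ Z^5, C_1 ≅ Z^5.

∂_1: C_1 → C_0 is given by ∂[p,q] = [q] − [p]. For instance
  ∂[v_0,v_4] = [v_4] − [v_0].
As a 5×5 matrix over Z this has rank 4, with invariant factors (1,1,1,1).

Reading off H_k = ker ∂_k / im ∂_{k+1}:

  H_0: rank C_0 − rank ∂_1 = 5 − 4 = 1, and the invariant factors of ∂_1 are all 1, so H_0 = Z.
  H_1: rank ker ∂_1 − rank ∂_2 = (5 − 4) − 0 = 1, and there is no ∂_2, so H_1 = Z.

As a check, the Euler characteristic is 5 − 5 = 0, which agrees with 1 − 1 = 0.
(K is a triangulation of the circle S^1.)

Hence the Betti numbers are b_0 = 1, b_1 = 1.

b_0 = 1, b_1 = 1.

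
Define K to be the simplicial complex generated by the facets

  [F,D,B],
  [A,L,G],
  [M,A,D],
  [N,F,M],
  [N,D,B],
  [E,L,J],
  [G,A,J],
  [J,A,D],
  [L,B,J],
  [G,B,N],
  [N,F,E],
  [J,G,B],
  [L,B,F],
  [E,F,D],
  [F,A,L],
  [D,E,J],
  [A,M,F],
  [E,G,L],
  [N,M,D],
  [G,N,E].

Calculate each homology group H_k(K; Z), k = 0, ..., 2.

Fix the vertex order A < B < D < E < F < G < J < L < M < N and write every simplex with vertices in increasing order. Then dim K = 2 and the simplices of K are:

  0-simplices (10): A, B, D, E, F, G, J, L, M, N
  1-simplices (30): AD, AF, AG, AJ, AL, AM, BD, BF, BG, BJ, BL, BN, DE, DF, DJ, DM, DN, EF, EG, EJ, EL, EN, FL, FM, FN, GJ, GL, GN, JL, MN
  2-simplices (20): ADJ, ADM, AFL, AFM, AGJ, AGL, BDF, BDN, BFL, BGJ, BGN, BJL, DEF, DEJ, DMN, EFN, EGL, EGN, EJL, FMN

Hence C_0 ≅ Z^10, C_1 ≅ Z^30, C_2 ≅ Z^20.

The boundary map ∂_1: C_1 → C_0 sends each edge [p,q] (with p < q) to q − p. For instance
  ∂GN = N − G.
The 10×30 boundary matrix has rank 9 and Smith normal form diag(1,1,1,1,1,1,1,1,1).

∂_2: C_2 → C_1 acts by ∂[p,q,r] = [q,r] − [p,r] + [p,q]. For instance
  ∂BGN = GN − BN + BG,
  ∂BGJ = GJ − BJ + BG.
This gives a 30×20 integer matrix of rank 20; reducing to Smith normal form yields diagonal entries (1,1,1,1,1,1,1,1,1,1,1,1,1,1,1,1,1,1,1,2).

Now H_k = ker ∂_k / im ∂_{k+1}, so:

  H_0: rank C_0 − rank ∂_1 = 10 − 9 = 1, and the invariant factors of ∂_1 are all 1, so H_0 ≅ Z.
  H_1: rank ker ∂_1 − rank ∂_2 = (30 − 9) − 20 = 1, and ∂_2 has invariant factor 2 > 1, so H_1 ≅ Z ⊕ Z/2.
  H_2: rank ker ∂_2 − rank ∂_3 = (20 − 20) − 0 = 0, and there is no ∂_3, so H_2 ≅ 0.

(K is a triangulation of the Klein bottle.)

H_0 ≅ Z,  H_1 ≅ Z ⊕ Z/2,  H_2 = 0.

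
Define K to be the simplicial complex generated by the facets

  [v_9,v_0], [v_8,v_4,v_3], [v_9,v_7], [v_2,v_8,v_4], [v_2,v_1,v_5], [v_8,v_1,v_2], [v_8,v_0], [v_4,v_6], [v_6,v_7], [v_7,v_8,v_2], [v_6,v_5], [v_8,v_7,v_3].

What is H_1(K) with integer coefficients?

H_1 ≅ Z^3.

K has 10 vertices, 18 edges, 6 triangles.
rank ∂_1 = 9, rank ∂_2 = 6 ⇒ b_1 = 18 − 9 − 6 = 3; all invariant factors of ∂_2 are 1 so no torsion. So H_1 ≅ Z^3.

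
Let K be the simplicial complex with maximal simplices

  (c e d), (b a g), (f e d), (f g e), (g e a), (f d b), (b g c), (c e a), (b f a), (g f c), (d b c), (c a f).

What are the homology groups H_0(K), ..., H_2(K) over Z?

H_0 = Z,  H_1 = Z/2Z,  H_2 = 0.

We work with the vertex ordering a < b < c < d < e < f < g. The simplices of K, each written with vertices in increasing order, are:

  0-simplices (7): a, b, c, d, e, f, g
  1-simplices (18): ab, ac, ae, af, ag, bc, bd, bf, bg, cd, ce, cf, cg, de, df, ef, eg, fg
  2-simplices (12): abf, abg, ace, acf, aeg, bcd, bcg, bdf, cde, cfg, def, efg

Hence C_0 ≅ Z^7, C_1 ≅ Z^18, C_2 ≅ Z^12.

Boundary ∂_1: C_1 → C_0 maps an edge to its endpoints' difference, ∂[p,q] = q − p. For instance
  ∂bg = g − b.
This gives a 7×18 integer matrix of rank 6; reducing to Smith normal form yields diagonal entries (1,1,1,1,1,1).

∂_2: C_2 → C_1 maps a triangle to the signed sum of its edges. For instance
  ∂aeg = eg − ag + ae,
  ∂bcg = cg − bg + bc.
This gives a 18×12 integer matrix of rank 12; reducing to Smith normal form yields diagonal entries (1,1,1,1,1,1,1,1,1,1,1,2).

From H_k ≅ ker(∂_k) / im(∂_{k+1}) we obtain:

  H_0: rank C_0 − rank ∂_1 = 7 − 6 = 1, and the invariant factors of ∂_1 are all 1, so H_0 = Z.
  H_1: rank ker ∂_1 − rank ∂_2 = (18 − 6) − 12 = 0, and ∂_2 has invariant factor 2 > 1, so H_1 = Z/2Z.
  H_2: rank ker ∂_2 − rank ∂_3 = (12 − 12) − 0 = 0, and there is no ∂_3, so H_2 = 0.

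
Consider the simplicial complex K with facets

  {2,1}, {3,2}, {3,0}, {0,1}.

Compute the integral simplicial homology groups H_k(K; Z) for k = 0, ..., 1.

H_0 ≅ Z,  H_1 ≅ Z.

We work with the vertex ordering 0 < 1 < 2 < 3. The simplices of K, each written with vertices in increasing order, are:

  0-simplices (4): [0], [1], [2], [3]
  1-simplices (4): [0,1], [0,3], [1,2], [2,3]

so the chain groups are C_0 ≅ Z^4, C_1 ≅ Z^4.

The boundary map ∂_1: C_1 → C_0 sends each edge [p,q] (with p < q) to q − p.
The resulting 4×4 matrix has rank 3, and its Smith normal form has invariant factors (1,1,1).

Computing H_k = (kernel of ∂_k) / (image of ∂_{k+1}):

  H_0: rank C_0 − rank ∂_1 = 4 − 3 = 1, and the invariant factors of ∂_1 are all 1, so H_0 = Z.
  H_1: rank ker ∂_1 − rank ∂_2 = (4 − 3) − 0 = 1, and there is no ∂_2, so H_1 = Z.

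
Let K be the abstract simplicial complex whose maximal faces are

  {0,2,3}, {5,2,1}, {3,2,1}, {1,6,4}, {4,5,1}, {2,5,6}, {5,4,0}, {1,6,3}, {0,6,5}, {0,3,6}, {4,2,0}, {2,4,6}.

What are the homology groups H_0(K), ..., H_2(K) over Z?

H_0 = Z,  H_1 = Z/2Z,  H_2 = 0.

Fix the vertex order 0 < 1 < 2 < 3 < 4 < 5 < 6 and write every simplex with vertices in increasing order. Then dim K = 2 and the simplices of K are:

  0-simplices (7): [0], [1], [2], [3], [4], [5], [6]
  1-simplices (18): [0,2], [0,3], [0,4], [0,5], [0,6], [1,2], [1,3], [1,4], [1,5], [1,6], [2,3], [2,4], [2,5], [2,6], [3,6], [4,5], [4,6], [5,6]
  2-simplices (12): [0,2,3], [0,2,4], [0,3,6], [0,4,5], [0,5,6], [1,2,3], [1,2,5], [1,3,6], [1,4,5], [1,4,6], [2,4,6], [2,5,6]

giving chain groups C_0 ≅ Z^7, C_1 ≅ Z^18, C_2 ≅ Z^12.

Boundary ∂_1: C_1 → C_0 maps an edge to its endpoints' difference, ∂[p,q] = q − p. For instance
  ∂[0,5] = [5] − [0].
As a 7×18 matrix over Z this has rank 6, with invariant factors (1,1,1,1,1,1).

Boundary ∂_2: C_2 → C_1 acts by ∂[p,q,r] = [q,r] − [p,r] + [p,q]. For instance
  ∂[2,5,6] = [5,6] − [2,6] + [2,5],
  ∂[1,2,5] = [2,5] − [1,5] + [1,2].
The 18×12 boundary matrix has rank 12 and Smith normal form diag(1,1,1,1,1,1,1,1,1,1,1,2).

Computing H_k = (kernel of ∂_k) / (image of ∂_{k+1}):

  H_0: rank C_0 − rank ∂_1 = 7 − 6 = 1, and the invariant factors of ∂_1 are all 1, so H_0 ≅ Z.
  H_1: rank ker ∂_1 − rank ∂_2 = (18 − 6) − 12 = 0, and ∂_2 has invariant factor 2 > 1, so H_1 ≅ Z/2Z.
  H_2: rank ker ∂_2 − rank ∂_3 = (12 − 12) − 0 = 0, and there is no ∂_3, so H_2 ≅ 0.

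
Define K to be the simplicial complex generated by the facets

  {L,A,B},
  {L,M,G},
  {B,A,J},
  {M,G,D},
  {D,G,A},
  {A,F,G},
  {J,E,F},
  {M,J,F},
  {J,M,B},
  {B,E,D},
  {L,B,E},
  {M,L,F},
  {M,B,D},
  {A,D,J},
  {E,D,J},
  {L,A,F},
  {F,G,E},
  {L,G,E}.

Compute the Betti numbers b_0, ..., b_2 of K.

b_0 = 1, b_1 = 1, b_2 = 0.

K has 9 vertices, 27 edges, 18 triangles.
rank ∂_0 = 0, rank ∂_1 = 8 ⇒ b_0 = 9 − 0 − 8 = 1; all invariant factors of ∂_1 are 1 so no torsion. So H_0 ≅ Z.
rank ∂_1 = 8, rank ∂_2 = 18 ⇒ b_1 = 27 − 8 − 18 = 1; ∂_2 has invariant factor(s) [2] giving torsion. So H_1 ≅ Z ⊕ Z/2.
rank ∂_2 = 18, rank ∂_3 = 0 ⇒ b_2 = 18 − 18 − 0 = 0. So H_2 ≅ 0.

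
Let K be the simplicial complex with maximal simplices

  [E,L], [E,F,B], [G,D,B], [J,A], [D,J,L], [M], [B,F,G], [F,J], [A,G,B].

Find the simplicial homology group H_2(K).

H_2 ≅ 0.

We work with the vertex ordering A < B < D < E < F < G < J < L < M. The simplices of K, each written with vertices in increasing order, are:

  0-simplices (9): A, B, D, E, F, G, J, L, M
  1-simplices (15): AB, AG, AJ, BD, BE, BF, BG, DG, DJ, DL, EF, EL, FG, FJ, JL
  2-simplices (5): ABG, BDG, BEF, BFG, DJL

Hence C_0 ≅ Z^9, C_1 ≅ Z^15, C_2 ≅ Z^5.

∂_1: C_1 → C_0 maps an edge to its endpoints' difference, ∂[p,q] = q − p. For instance
  ∂BE = E − B.
As a 9×15 matrix over Z this has rank 7, with invariant factors (1,1,1,1,1,1,1).

∂_2: C_2 → C_1 maps a triangle to the signed sum of its edges. For instance
  ∂ABG = BG − AG + AB,
  ∂DJL = JL − DL + DJ.
As a 15×5 matrix over Z this has rank 5, with invariant factors (1,1,1,1,1).

From H_k ≅ ker(∂_k) / im(∂_{k+1}) we obtain:

  H_2: rank ker ∂_2 − rank ∂_3 = (5 − 5) − 0 = 0, and there is no ∂_3, so H_2 ≅ 0.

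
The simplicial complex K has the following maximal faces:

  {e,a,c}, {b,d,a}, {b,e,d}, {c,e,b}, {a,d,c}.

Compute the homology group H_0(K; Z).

H_0 ≅ Z.

Order the vertices as a < b < c < d < e. Listing each simplex with vertices in this order, K has dimension 2 with simplices:

  0-simplices (5): a, b, c, d, e
  1-simplices (10): ab, ac, ad, ae, bc, bd, be, cd, ce, de
  2-simplices (5): abd, acd, ace, bce, bde

Hence C_0 ≅ Z^5, C_1 ≅ Z^10, C_2 ≅ Z^5.

∂_1: C_1 → C_0 sends each edge [p,q] (with p < q) to q − p. For instance
  ∂ce = e − c.
The resulting 5×10 matrix has rank 4, and its Smith normal form has invariant factors (1,1,1,1).

The boundary map ∂_2: C_2 → C_1 sends each 2-simplex [p,q,r] to [q,r] − [p,r] + [p,q]. For instance
  ∂abd = bd − ad + ab,
  ∂bde = de − be + bd.
The 10×5 boundary matrix has rank 5 and Smith normal form diag(1,1,1,1,1).

Reading off H_k = ker ∂_k / im ∂_{k+1}:

  H_0: rank C_0 − rank ∂_1 = 5 − 4 = 1, and the invariant factors of ∂_1 are all 1, so H_0 = Z.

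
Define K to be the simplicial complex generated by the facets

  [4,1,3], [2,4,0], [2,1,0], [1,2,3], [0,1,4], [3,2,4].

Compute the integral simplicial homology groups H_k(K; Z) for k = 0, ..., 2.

We work with the vertex ordering 0 < 1 < 2 < 3 < 4. The simplices of K, each written with vertices in increasing order, are:

  0-simplices (5): [0], [1], [2], [3], [4]
  1-simplices (9): [0,1], [0,2], [0,4], [1,2], [1,3], [1,4], [2,3], [2,4], [3,4]
  2-simplices (6): [0,1,2], [0,1,4], [0,2,4], [1,2,3], [1,3,4], [2,3,4]

Hence C_0 ≅ Z^5, C_1 ≅ Z^9, C_2 ≅ Z^6.

∂_1: C_1 → C_0 sends each edge [p,q] (with p < q) to q − p.
The 5×9 boundary matrix has rank 4 and Smith normal form diag(1,1,1,1).

The boundary map ∂_2: C_2 → C_1 maps a triangle to the signed sum of its edges. For instance
  ∂[0,1,4] = [1,4] − [0,4] + [0,1],
  ∂[0,1,2] = [1,2] − [0,2] + [0,1].
The resulting 9×6 matrix has rank 5, and its Smith normal form has invariant factors (1,1,1,1,1).

Reading off H_k = ker ∂_k / im ∂_{k+1}:

  H_0: rank C_0 − rank ∂_1 = 5 − 4 = 1, and the invariant factors of ∂_1 are all 1, so H_0 = Z.
  H_1: rank ker ∂_1 − rank ∂_2 = (9 − 4) − 5 = 0, and the invariant factors of ∂_2 are all 1, so H_1 = 0.
  H_2: rank ker ∂_2 − rank ∂_3 = (6 − 5) − 0 = 1, and there is no ∂_3, so H_2 = Z.

H_0 ≅ Z,  H_1 = 0,  H_2 ≅ Z.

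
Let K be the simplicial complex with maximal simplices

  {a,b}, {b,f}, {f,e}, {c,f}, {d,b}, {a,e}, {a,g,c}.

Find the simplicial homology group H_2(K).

H_2 = 0.

We work with the vertex ordering a < b < c < d < e < f < g. The simplices of K, each written with vertices in increasing order, are:

  0-simplices (7): a, b, c, d, e, f, g
  1-simplices (9): ab, ac, ae, ag, bd, bf, cf, cg, ef
  2-simplices (1): acg

Hence C_0 ≅ Z^7, C_1 ≅ Z^9, C_2 ≅ Z^1.

∂_1: C_1 → C_0 maps an edge to its endpoints' difference, ∂[p,q] = q − p.
The 7×9 boundary matrix has rank 6 and Smith normal form diag(1,1,1,1,1,1).

Boundary ∂_2: C_2 → C_1 maps a triangle to the signed sum of its edges. For instance
  ∂acg = cg − ag + ac.
The resulting 9×1 matrix has rank 1, and its Smith normal form has invariant factors (1).

Reading off H_k = ker ∂_k / im ∂_{k+1}:

  H_2: rank ker ∂_2 − rank ∂_3 = (1 − 1) − 0 = 0, and there is no ∂_3, so H_2 = 0.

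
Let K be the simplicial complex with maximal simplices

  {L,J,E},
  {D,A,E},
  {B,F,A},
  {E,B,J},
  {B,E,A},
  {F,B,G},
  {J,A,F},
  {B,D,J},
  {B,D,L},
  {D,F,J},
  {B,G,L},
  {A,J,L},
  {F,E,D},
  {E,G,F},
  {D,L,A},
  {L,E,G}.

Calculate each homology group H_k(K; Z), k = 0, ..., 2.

H_0 = Z,  H_1 = Z^2,  H_2 = Z.

K has 8 vertices, 24 edges, 16 triangles.
rank ∂_0 = 0, rank ∂_1 = 7 ⇒ b_0 = 8 − 0 − 7 = 1; all invariant factors of ∂_1 are 1 so no torsion. So H_0 ≅ Z.
rank ∂_1 = 7, rank ∂_2 = 15 ⇒ b_1 = 24 − 7 − 15 = 2; all invariant factors of ∂_2 are 1 so no torsion. So H_1 ≅ Z^2.
rank ∂_2 = 15, rank ∂_3 = 0 ⇒ b_2 = 16 − 15 − 0 = 1. So H_2 ≅ Z.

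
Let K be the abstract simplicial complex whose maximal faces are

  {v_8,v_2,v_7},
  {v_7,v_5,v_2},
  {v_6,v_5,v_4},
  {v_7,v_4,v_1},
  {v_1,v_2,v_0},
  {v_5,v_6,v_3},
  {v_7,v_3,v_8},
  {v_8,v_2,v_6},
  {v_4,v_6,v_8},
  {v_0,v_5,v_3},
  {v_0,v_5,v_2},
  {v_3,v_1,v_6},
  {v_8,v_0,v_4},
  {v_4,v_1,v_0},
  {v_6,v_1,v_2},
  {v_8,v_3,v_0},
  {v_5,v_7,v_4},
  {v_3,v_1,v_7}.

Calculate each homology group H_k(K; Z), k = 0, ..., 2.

K has 9 vertices, 27 edges, 18 triangles.
rank ∂_0 = 0, rank ∂_1 = 8 ⇒ b_0 = 9 − 0 − 8 = 1; all invariant factors of ∂_1 are 1 so no torsion. So H_0 ≅ Z.
rank ∂_1 = 8, rank ∂_2 = 17 ⇒ b_1 = 27 − 8 − 17 = 2; all invariant factors of ∂_2 are 1 so no torsion. So H_1 ≅ Z^2.
rank ∂_2 = 17, rank ∂_3 = 0 ⇒ b_2 = 18 − 17 − 0 = 1. So H_2 ≅ Z.

H_0 ≅ Z,  H_1 ≅ Z^2,  H_2 ≅ Z.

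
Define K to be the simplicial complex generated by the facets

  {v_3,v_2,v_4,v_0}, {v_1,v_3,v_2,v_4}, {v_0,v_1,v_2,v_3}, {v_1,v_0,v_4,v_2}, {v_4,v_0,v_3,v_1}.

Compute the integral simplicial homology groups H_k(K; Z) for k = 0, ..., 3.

Fix the vertex order v_0 < v_1 < v_2 < v_3 < v_4 and write every simplex with vertices in increasing order. Then dim K = 3 and the simplices of K are:

  0-simplices (5): [v_0], [v_1], [v_2], [v_3], [v_4]
  1-simplices (10): [v_0,v_1], [v_0,v_2], [v_0,v_3], [v_0,v_4], [v_1,v_2], [v_1,v_3], [v_1,v_4], [v_2,v_3], [v_2,v_4], [v_3,v_4]
  2-simplices (10): [v_0,v_1,v_2], [v_0,v_1,v_3], [v_0,v_1,v_4], [v_0,v_2,v_3], [v_0,v_2,v_4], [v_0,v_3,v_4], [v_1,v_2,v_3], [v_1,v_2,v_4], [v_1,v_3,v_4], [v_2,v_3,v_4]
  3-simplices (5): [v_0,v_1,v_2,v_3], [v_0,v_1,v_2,v_4], [v_0,v_1,v_3,v_4], [v_0,v_2,v_3,v_4], [v_1,v_2,v_3,v_4]

giving chain groups C_0 ≅ Z^5, C_1 ≅ Z^10, C_2 ≅ Z^10, C_3 ≅ Z^5.

Boundary ∂_1: C_1 → C_0 is given by ∂[p,q] = [q] − [p]. For instance
  ∂[v_0,v_1] = [v_1] − [v_0].
The resulting 5×10 matrix has rank 4, and its Smith normal form has invariant factors (1,1,1,1).

∂_2: C_2 → C_1 sends each 2-simplex [p,q,r] to [q,r] − [p,r] + [p,q]. For instance
  ∂[v_0,v_1,v_4] = [v_1,v_4] − [v_0,v_4] + [v_0,v_1],
  ∂[v_1,v_2,v_4] = [v_2,v_4] − [v_1,v_4] + [v_1,v_2].
The 10×10 boundary matrix has rank 6 and Smith normal form diag(1,1,1,1,1,1).

∂_3: C_3 → C_2 sends each 3-simplex σ to the alternating sum Σ_i (−1)^i (σ with its i-th vertex removed). For instance
  ∂[v_0,v_1,v_2,v_3] = [v_1,v_2,v_3] − [v_0,v_2,v_3] + [v_0,v_1,v_3] − [v_0,v_1,v_2],
  ∂[v_0,v_1,v_2,v_4] = [v_1,v_2,v_4] − [v_0,v_2,v_4] + [v_0,v_1,v_4] − [v_0,v_1,v_2].
The 10×5 boundary matrix has rank 4 and Smith normal form diag(1,1,1,1).

Reading off H_k = ker ∂_k / im ∂_{k+1}:

  H_0: rank C_0 − rank ∂_1 = 5 − 4 = 1, and the invariant factors of ∂_1 are all 1, so H_0 ≅ Z.
  H_1: rank ker ∂_1 − rank ∂_2 = (10 − 4) − 6 = 0, and the invariant factors of ∂_2 are all 1, so H_1 ≅ 0.
  H_2: rank ker ∂_2 − rank ∂_3 = (10 − 6) − 4 = 0, and the invariant factors of ∂_3 are all 1, so H_2 ≅ 0.
  H_3: rank ker ∂_3 − rank ∂_4 = (5 − 4) − 0 = 1, and there is no ∂_4, so H_3 ≅ Z.

H_0 ≅ Z,  H_1 = 0,  H_2 = 0,  H_3 ≅ Z.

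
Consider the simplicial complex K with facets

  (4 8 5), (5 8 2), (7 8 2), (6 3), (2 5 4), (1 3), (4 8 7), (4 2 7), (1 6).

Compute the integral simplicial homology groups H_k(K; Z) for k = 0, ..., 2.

H_0 = Z^2,  H_1 = Z,  H_2 = Z.

Take the total order 1 < 2 < 3 < 4 < 5 < 6 < 7 < 8 on the vertex set. Then K (dimension 2) consists of the simplices:

  0-simplices (8): [1], [2], [3], [4], [5], [6], [7], [8]
  1-simplices (12): [1,3], [1,6], [2,4], [2,5], [2,7], [2,8], [3,6], [4,5], [4,7], [4,8], [5,8], [7,8]
  2-simplices (6): [2,4,5], [2,4,7], [2,5,8], [2,7,8], [4,5,8], [4,7,8]

giving chain groups C_0 ≅ Z^8, C_1 ≅ Z^12, C_2 ≅ Z^6.

∂_1: C_1 → C_0 is given by ∂[p,q] = [q] − [p].
As a 8×12 matrix over Z this has rank 6, with invariant factors (1,1,1,1,1,1).

The boundary map ∂_2: C_2 → C_1 maps a triangle to the signed sum of its edges. For instance
  ∂[4,7,8] = [7,8] − [4,8] + [4,7],
  ∂[2,5,8] = [5,8] − [2,8] + [2,5].
This gives a 12×6 integer matrix of rank 5; reducing to Smith normal form yields diagonal entries (1,1,1,1,1).

Computing H_k = (kernel of ∂_k) / (image of ∂_{k+1}):

  H_0: rank C_0 − rank ∂_1 = 8 − 6 = 2, and the invariant factors of ∂_1 are all 1, so H_0 = Z^2.
  H_1: rank ker ∂_1 − rank ∂_2 = (12 − 6) − 5 = 1, and the invariant factors of ∂_2 are all 1, so H_1 = Z.
  H_2: rank ker ∂_2 − rank ∂_3 = (6 − 5) − 0 = 1, and there is no ∂_3, so H_2 = Z.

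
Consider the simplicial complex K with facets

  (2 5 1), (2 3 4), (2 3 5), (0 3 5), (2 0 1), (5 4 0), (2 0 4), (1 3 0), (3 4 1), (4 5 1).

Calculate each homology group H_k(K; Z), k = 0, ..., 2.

Take the total order 0 < 1 < 2 < 3 < 4 < 5 on the vertex set. Then K (dimension 2) consists of the simplices:

  0-simplices (6): [0], [1], [2], [3], [4], [5]
  1-simplices (15): [0,1], [0,2], [0,3], [0,4], [0,5], [1,2], [1,3], [1,4], [1,5], [2,3], [2,4], [2,5], [3,4], [3,5], [4,5]
  2-simplices (10): [0,1,2], [0,1,3], [0,2,4], [0,3,5], [0,4,5], [1,2,5], [1,3,4], [1,4,5], [2,3,4], [2,3,5]

giving chain groups C_0 ≅ Z^6, C_1 ≅ Z^15, C_2 ≅ Z^10.

Boundary ∂_1: C_1 → C_0 maps an edge to its endpoints' difference, ∂[p,q] = q − p. For instance
  ∂[2,5] = [5] − [2].
The 6×15 boundary matrix has rank 5 and Smith normal form diag(1,1,1,1,1).

Boundary ∂_2: C_2 → C_1 sends each 2-simplex [p,q,r] to [q,r] − [p,r] + [p,q]. For instance
  ∂[1,3,4] = [3,4] − [1,4] + [1,3],
  ∂[0,2,4] = [2,4] − [0,4] + [0,2].
As a 15×10 matrix over Z this has rank 10, with invariant factors (1,1,1,1,1,1,1,1,1,2).

From H_k ≅ ker(∂_k) / im(∂_{k+1}) we obtain:

  H_0: rank C_0 − rank ∂_1 = 6 − 5 = 1, and the invariant factors of ∂_1 are all 1, so H_0 ≅ Z.
  H_1: rank ker ∂_1 − rank ∂_2 = (15 − 5) − 10 = 0, and ∂_2 has invariant factor 2 > 1, so H_1 ≅ Z/2Z.
  H_2: rank ker ∂_2 − rank ∂_3 = (10 − 10) − 0 = 0, and there is no ∂_3, so H_2 ≅ 0.

H_0 ≅ Z,  H_1 ≅ Z/2Z,  H_2 = 0.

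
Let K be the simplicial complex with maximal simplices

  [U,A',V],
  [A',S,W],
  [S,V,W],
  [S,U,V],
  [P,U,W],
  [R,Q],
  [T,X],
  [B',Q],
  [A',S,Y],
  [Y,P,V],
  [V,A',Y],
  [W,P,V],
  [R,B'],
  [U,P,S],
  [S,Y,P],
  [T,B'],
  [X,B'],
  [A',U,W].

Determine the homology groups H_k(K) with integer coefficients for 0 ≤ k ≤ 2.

K has 12 vertices, 24 edges, 12 triangles.
rank ∂_0 = 0, rank ∂_1 = 10 ⇒ b_0 = 12 − 0 − 10 = 2; all invariant factors of ∂_1 are 1 so no torsion. So H_0 = Z^2.
rank ∂_1 = 10, rank ∂_2 = 12 ⇒ b_1 = 24 − 10 − 12 = 2; ∂_2 has invariant factor(s) [2] giving torsion. So H_1 = Z^2 ⊕ Z/2.
rank ∂_2 = 12, rank ∂_3 = 0 ⇒ b_2 = 12 − 12 − 0 = 0. So H_2 = 0.

H_0 = Z^2,  H_1 = Z^2 ⊕ Z/2,  H_2 = 0.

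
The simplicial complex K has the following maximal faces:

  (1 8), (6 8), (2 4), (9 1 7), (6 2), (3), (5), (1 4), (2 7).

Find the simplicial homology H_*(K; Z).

H_0 ≅ Z^3,  H_1 ≅ Z^2,  H_2 = 0.

Fix the vertex order 1 < 2 < 3 < 4 < 5 < 6 < 7 < 8 < 9 and write every simplex with vertices in increasing order. Then dim K = 2 and the simplices of K are:

  0-simplices (9): [1], [2], [3], [4], [5], [6], [7], [8], [9]
  1-simplices (9): [1,4], [1,7], [1,8], [1,9], [2,4], [2,6], [2,7], [6,8], [7,9]
  2-simplices (1): [1,7,9]

so the chain groups are C_0 ≅ Z^9, C_1 ≅ Z^9, C_2 ≅ Z^1.

The boundary map ∂_1: C_1 → C_0 sends each edge [p,q] (with p < q) to q − p. For instance
  ∂[1,7] = [7] − [1].
As a 9×9 matrix over Z this has rank 6, with invariant factors (1,1,1,1,1,1).

The boundary map ∂_2: C_2 → C_1 maps a triangle to the signed sum of its edges. For instance
  ∂[1,7,9] = [7,9] − [1,9] + [1,7].
The 9×1 boundary matrix has rank 1 and Smith normal form diag(1).

Reading off H_k = ker ∂_k / im ∂_{k+1}:

  H_0: rank C_0 − rank ∂_1 = 9 − 6 = 3, and the invariant factors of ∂_1 are all 1, so H_0 = Z^3.
  H_1: rank ker ∂_1 − rank ∂_2 = (9 − 6) − 1 = 2, and the invariant factors of ∂_2 are all 1, so H_1 = Z^2.
  H_2: rank ker ∂_2 − rank ∂_3 = (1 − 1) − 0 = 0, and there is no ∂_3, so H_2 = 0.

As a check, the Euler characteristic is 9 − 9 + 1 = 1, which agrees with 3 − 2 + 0 = 1.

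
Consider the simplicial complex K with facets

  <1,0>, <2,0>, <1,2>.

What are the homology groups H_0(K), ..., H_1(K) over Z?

H_0 ≅ Z,  H_1 ≅ Z.

Take the total order 0 < 1 < 2 on the vertex set. Then K (dimension 1) consists of the simplices:

  0-simplices (3): [0], [1], [2]
  1-simplices (3): [0,1], [0,2], [1,2]

Hence C_0 ≅ Z^3, C_1 ≅ Z^3.

Boundary ∂_1: C_1 → C_0 maps an edge to its endpoints' difference, ∂[p,q] = q − p. For instance
  ∂[0,2] = [2] − [0].
The 3×3 boundary matrix has rank 2 and Smith normal form diag(1,1).

Now H_k = ker ∂_k / im ∂_{k+1}, so:

  H_0: rank C_0 − rank ∂_1 = 3 − 2 = 1, and the invariant factors of ∂_1 are all 1, so H_0 = Z.
  H_1: rank ker ∂_1 − rank ∂_2 = (3 − 2) − 0 = 1, and there is no ∂_2, so H_1 = Z.

(K is a triangulation of the circle S^1.)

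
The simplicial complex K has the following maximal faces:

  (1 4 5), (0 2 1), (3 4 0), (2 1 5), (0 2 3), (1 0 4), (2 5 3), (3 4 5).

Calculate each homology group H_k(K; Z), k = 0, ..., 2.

Order the vertices as 0 < 1 < 2 < 3 < 4 < 5. Listing each simplex with vertices in this order, K has dimension 2 with simplices:

  0-simplices (6): [0], [1], [2], [3], [4], [5]
  1-simplices (12): [0,1], [0,2], [0,3], [0,4], [1,2], [1,4], [1,5], [2,3], [2,5], [3,4], [3,5], [4,5]
  2-simplices (8): [0,1,2], [0,1,4], [0,2,3], [0,3,4], [1,2,5], [1,4,5], [2,3,5], [3,4,5]

giving chain groups C_0 ≅ Z^6, C_1 ≅ Z^12, C_2 ≅ Z^8.

Boundary ∂_1: C_1 → C_0 sends each edge [p,q] (with p < q) to q − p. For instance
  ∂[2,5] = [5] − [2].
The resulting 6×12 matrix has rank 5, and its Smith normal form has invariant factors (1,1,1,1,1).

∂_2: C_2 → C_1 acts by ∂[p,q,r] = [q,r] − [p,r] + [p,q]. For instance
  ∂[1,2,5] = [2,5] − [1,5] + [1,2],
  ∂[2,3,5] = [3,5] − [2,5] + [2,3].
The 12×8 boundary matrix has rank 7 and Smith normal form diag(1,1,1,1,1,1,1).

Now H_k = ker ∂_k / im ∂_{k+1}, so:

  H_0: rank C_0 − rank ∂_1 = 6 − 5 = 1, and the invariant factors of ∂_1 are all 1, so H_0 ≅ Z.
  H_1: rank ker ∂_1 − rank ∂_2 = (12 − 5) − 7 = 0, and the invariant factors of ∂_2 are all 1, so H_1 ≅ 0.
  H_2: rank ker ∂_2 − rank ∂_3 = (8 − 7) − 0 = 1, and there is no ∂_3, so H_2 ≅ Z.

As a check, the Euler characteristic is 6 − 12 + 8 = 2, which agrees with 1 − 0 + 1 = 2.

H_0 = Z,  H_1 = 0,  H_2 = Z.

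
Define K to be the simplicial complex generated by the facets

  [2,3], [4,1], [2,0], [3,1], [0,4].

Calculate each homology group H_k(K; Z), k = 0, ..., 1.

H_0 ≅ Z,  H_1 ≅ Z.

We work with the vertex ordering 0 < 1 < 2 < 3 < 4. The simplices of K, each written with vertices in increasing order, are:

  0-simplices (5): [0], [1], [2], [3], [4]
  1-simplices (5): [0,2], [0,4], [1,3], [1,4], [2,3]

so the chain groups are C_0 ≅ Z^5, C_1 ≅ Z^5.

The boundary map ∂_1: C_1 → C_0 maps an edge to its endpoints' difference, ∂[p,q] = q − p. For instance
  ∂[1,3] = [3] − [1].
This gives a 5×5 integer matrix of rank 4; reducing to Smith normal form yields diagonal entries (1,1,1,1).

Reading off H_k = ker ∂_k / im ∂_{k+1}:

  H_0: rank C_0 − rank ∂_1 = 5 − 4 = 1, and the invariant factors of ∂_1 are all 1, so H_0 = Z.
  H_1: rank ker ∂_1 − rank ∂_2 = (5 − 4) − 0 = 1, and there is no ∂_2, so H_1 = Z.

As a check, the Euler characteristic is 5 − 5 = 0, which agrees with 1 − 1 = 0.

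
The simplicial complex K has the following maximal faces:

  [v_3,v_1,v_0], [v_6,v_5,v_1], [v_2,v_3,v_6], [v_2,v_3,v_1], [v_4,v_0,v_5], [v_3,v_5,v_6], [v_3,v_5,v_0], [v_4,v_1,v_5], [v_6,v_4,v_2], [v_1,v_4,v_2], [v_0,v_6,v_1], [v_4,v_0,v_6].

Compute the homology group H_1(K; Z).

H_1 = Z/2.

Fix the vertex order v_0 < v_1 < v_2 < v_3 < v_4 < v_5 < v_6 and write every simplex with vertices in increasing order. Then dim K = 2 and the simplices of K are:

  0-simplices (7): [v_0], [v_1], [v_2], [v_3], [v_4], [v_5], [v_6]
  1-simplices (18): (18 of them)
  2-simplices (12): (12 of them)

Hence C_0 ≅ Z^7, C_1 ≅ Z^18, C_2 ≅ Z^12.

The boundary map ∂_1: C_1 → C_0 sends each edge [p,q] (with p < q) to q − p. For instance
  ∂[v_1,v_3] = [v_3] − [v_1].
The 7×18 boundary matrix has rank 6 and Smith normal form diag(1,1,1,1,1,1).

Boundary ∂_2: C_2 → C_1 maps a triangle to the signed sum of its edges. For instance
  ∂[v_0,v_1,v_6] = [v_1,v_6] − [v_0,v_6] + [v_0,v_1],
  ∂[v_1,v_2,v_4] = [v_2,v_4] − [v_1,v_4] + [v_1,v_2].
As a 18×12 matrix over Z this has rank 12, with invariant factors (1,1,1,1,1,1,1,1,1,1,1,2).

From H_k ≅ ker(∂_k) / im(∂_{k+1}) we obtain:

  H_1: rank ker ∂_1 − rank ∂_2 = (18 − 6) − 12 = 0, and ∂_2 has invariant factor 2 > 1, so H_1 = Z/2.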